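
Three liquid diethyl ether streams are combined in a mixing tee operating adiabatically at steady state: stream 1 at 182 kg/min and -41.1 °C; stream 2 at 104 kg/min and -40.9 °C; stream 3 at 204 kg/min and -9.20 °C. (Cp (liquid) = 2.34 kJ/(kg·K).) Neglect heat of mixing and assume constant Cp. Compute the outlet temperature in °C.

Adiabatic, steady state ⇒ Σ ṁᵢCp,ᵢ(T_out − Tᵢ) = 0
Σ ṁᵢCp,ᵢTᵢ = 182×2.34×-41.1 + 104×2.34×-40.9 + 204×2.34×-9.20 = -31849
Σ ṁᵢCp,ᵢ = 182×2.34 + 104×2.34 + 204×2.34 = 1146.6
T_out = -31849 / 1146.6 = -27.777 °C

T_out = -27.8 °C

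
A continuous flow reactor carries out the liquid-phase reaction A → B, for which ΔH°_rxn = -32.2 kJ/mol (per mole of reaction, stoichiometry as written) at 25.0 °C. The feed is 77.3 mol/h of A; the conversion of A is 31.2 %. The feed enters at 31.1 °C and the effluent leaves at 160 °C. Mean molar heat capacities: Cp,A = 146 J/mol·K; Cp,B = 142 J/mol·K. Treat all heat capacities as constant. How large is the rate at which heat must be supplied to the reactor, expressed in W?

Extent of reaction ξ = 0.312 × 77.3 = 24.118 mol/h
Reaction term: ξ·ΔH°_rxn = 24.118 × -32.2 = -776.59 kJ/h
Sensible, feed 31.1→25 °C: -68.843 kJ/h
Outlet flows (mol/h): A 53.182, B 24.118
Sensible, products 25→160 °C: 1510.6 kJ/h
Q = ΔH = 665.13 kJ/h = 0.18476 kW
Heat supplied = 184.76 W

Q_in = 185 W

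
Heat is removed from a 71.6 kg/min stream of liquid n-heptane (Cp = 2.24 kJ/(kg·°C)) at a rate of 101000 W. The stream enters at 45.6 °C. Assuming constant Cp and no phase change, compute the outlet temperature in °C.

Q = 101000 W = 6060 kJ/min
ΔT = Q/(ṁ·Cp) = 6060/(71.6×2.24) = 37.784 K
T_out = 45.6 − 37.784 = 7.8157 °C

T_out = 7.82 °C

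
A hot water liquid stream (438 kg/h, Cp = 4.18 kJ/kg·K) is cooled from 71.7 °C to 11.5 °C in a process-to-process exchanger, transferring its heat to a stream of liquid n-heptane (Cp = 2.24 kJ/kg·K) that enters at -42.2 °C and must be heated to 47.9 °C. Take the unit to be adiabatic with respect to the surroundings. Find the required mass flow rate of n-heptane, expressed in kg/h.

ṁ_c = 546 kg/h

Heat released by hot stream: Q = 438 × 4.18 × (71.7 − 11.5) = 110220 kJ/h
Energy balance on cold side (adiabatic exchanger): Q = ṁ_c·Cp_c·(T_c,out − T_c,in)
ṁ_c = 110220 / [2.24 × (47.9 − -42.2)] = 546.1 kg/h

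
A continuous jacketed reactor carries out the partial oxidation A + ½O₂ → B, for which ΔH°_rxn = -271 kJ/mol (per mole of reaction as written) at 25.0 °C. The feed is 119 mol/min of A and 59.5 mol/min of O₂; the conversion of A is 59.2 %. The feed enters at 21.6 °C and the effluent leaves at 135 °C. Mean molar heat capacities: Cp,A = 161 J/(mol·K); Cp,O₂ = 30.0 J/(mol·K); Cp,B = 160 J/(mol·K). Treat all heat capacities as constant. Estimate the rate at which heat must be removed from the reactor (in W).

Q_out = 281000 W

Extent of reaction ξ = 0.592 × 119 = 70.448 mol/min
Reaction term: ξ·ΔH°_rxn = 70.448 × -271 = -19091 kJ/min
Sensible, feed 21.6→25 °C: 71.21 kJ/min
Outlet flows (mol/min): A 48.552, O₂ 24.276, B 70.448
Sensible, products 25→135 °C: 2179.9 kJ/min
Q = ΔH = -16840 kJ/min = -280.67 kW
Heat removed = 280670 W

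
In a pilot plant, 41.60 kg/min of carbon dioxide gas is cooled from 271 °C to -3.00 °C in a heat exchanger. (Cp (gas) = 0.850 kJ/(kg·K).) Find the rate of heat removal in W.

Q_c = 161000 W

Q = ṁ·Cp·ΔT = 41.60 × 0.850 × (-3.00 − 271) = -9688.6 kJ/min
Converting: 9688.6 / 60 s = 161.48 kW
Cooling duty = 161480 W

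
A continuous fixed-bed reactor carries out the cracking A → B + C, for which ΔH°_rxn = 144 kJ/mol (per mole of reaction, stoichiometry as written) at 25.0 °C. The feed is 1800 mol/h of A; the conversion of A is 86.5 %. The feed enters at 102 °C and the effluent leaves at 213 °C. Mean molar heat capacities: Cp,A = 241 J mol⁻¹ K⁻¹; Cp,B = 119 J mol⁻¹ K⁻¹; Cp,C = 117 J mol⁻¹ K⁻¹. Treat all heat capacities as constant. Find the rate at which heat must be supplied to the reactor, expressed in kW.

Q_in = 75.2 kW

Extent of reaction ξ = 0.865 × 1800 = 1557 mol/h
Reaction term: ξ·ΔH°_rxn = 1557 × 144 = 224210 kJ/h
Sensible, feed 102→25 °C: -33403 kJ/h
Outlet flows (mol/h): A 243, B 1557, C 1557
Sensible, products 25→213 °C: 80091 kJ/h
Q = ΔH = 270900 kJ/h = 75.249 kW
Heat supplied = 75.249 kW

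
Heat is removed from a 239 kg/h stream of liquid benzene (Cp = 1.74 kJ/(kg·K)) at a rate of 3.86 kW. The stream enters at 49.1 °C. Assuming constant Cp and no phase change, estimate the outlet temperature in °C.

Q = 3.86 kW = 13896 kJ/h
ΔT = Q/(ṁ·Cp) = 13896/(239×1.74) = 33.415 K
T_out = 49.1 − 33.415 = 15.685 °C

T_out = 15.7 °C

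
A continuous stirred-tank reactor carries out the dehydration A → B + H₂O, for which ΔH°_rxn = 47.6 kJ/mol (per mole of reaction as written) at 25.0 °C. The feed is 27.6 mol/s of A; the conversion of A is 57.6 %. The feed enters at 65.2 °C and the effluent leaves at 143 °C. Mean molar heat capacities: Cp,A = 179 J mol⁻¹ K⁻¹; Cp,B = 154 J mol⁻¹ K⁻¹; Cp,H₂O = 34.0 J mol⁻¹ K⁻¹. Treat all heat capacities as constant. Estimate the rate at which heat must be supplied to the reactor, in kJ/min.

Q_in = 69500 kJ/min

Extent of reaction ξ = 0.576 × 27.6 = 15.898 mol/s
Reaction term: ξ·ΔH°_rxn = 15.898 × 47.6 = 756.73 kJ/s
Sensible, feed 65.2→25 °C: -198.6 kJ/s
Outlet flows (mol/s): A 11.702, B 15.898, H₂O 15.898
Sensible, products 25→143 °C: 599.85 kJ/s
Q = ΔH = 1158 kJ/s = 1158 kW
Heat supplied = 69478 kJ/min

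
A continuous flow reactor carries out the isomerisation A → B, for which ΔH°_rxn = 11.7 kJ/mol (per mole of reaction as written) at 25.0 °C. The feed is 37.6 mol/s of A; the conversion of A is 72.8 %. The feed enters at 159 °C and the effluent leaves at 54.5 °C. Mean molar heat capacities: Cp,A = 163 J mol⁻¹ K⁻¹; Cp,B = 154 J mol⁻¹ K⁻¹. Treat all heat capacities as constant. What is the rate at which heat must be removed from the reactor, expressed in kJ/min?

Extent of reaction ξ = 0.728 × 37.6 = 27.373 mol/s
Reaction term: ξ·ΔH°_rxn = 27.373 × 11.7 = 320.26 kJ/s
Sensible, feed 159→25 °C: -821.26 kJ/s
Outlet flows (mol/s): A 10.227, B 27.373
Sensible, products 25→54.5 °C: 173.53 kJ/s
Q = ΔH = -327.47 kJ/s = -327.47 kW
Heat removed = 19648 kJ/min

Q_out = 19600 kJ/min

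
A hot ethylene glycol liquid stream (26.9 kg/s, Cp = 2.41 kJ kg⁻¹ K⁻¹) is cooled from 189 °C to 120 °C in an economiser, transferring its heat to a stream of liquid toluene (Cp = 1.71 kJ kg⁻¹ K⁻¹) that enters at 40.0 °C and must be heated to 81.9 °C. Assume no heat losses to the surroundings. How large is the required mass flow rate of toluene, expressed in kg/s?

ṁ_c = 62.4 kg/s

Heat released by hot stream: Q = 26.9 × 2.41 × (189 − 120) = 4473.2 kJ/s
Energy balance on cold side (adiabatic exchanger): Q = ṁ_c·Cp_c·(T_c,out − T_c,in)
ṁ_c = 4473.2 / [1.71 × (81.9 − 40.0)] = 62.432 kg/s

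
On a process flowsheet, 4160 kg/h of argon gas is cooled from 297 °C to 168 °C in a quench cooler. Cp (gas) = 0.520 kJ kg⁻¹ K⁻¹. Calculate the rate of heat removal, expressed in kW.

Q = ṁ·Cp·ΔT = 4160 × 0.520 × (168 − 297) = -279050 kJ/h
Converting: 279050 / 3600 s = 77.515 kW

Q_c = 77.5 kW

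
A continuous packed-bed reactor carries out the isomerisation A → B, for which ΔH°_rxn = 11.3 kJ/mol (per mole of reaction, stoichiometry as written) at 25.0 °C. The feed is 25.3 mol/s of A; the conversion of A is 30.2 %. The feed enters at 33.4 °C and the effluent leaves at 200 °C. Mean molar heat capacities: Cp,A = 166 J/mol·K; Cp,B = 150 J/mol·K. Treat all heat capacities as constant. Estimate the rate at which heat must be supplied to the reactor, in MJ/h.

Q_in = 2750 MJ/h

Extent of reaction ξ = 0.302 × 25.3 = 7.6406 mol/s
Reaction term: ξ·ΔH°_rxn = 7.6406 × 11.3 = 86.339 kJ/s
Sensible, feed 33.4→25 °C: -35.278 kJ/s
Outlet flows (mol/s): A 17.659, B 7.6406
Sensible, products 25→200 °C: 713.57 kJ/s
Q = ΔH = 764.63 kJ/s = 764.63 kW
Heat supplied = 2752.7 MJ/h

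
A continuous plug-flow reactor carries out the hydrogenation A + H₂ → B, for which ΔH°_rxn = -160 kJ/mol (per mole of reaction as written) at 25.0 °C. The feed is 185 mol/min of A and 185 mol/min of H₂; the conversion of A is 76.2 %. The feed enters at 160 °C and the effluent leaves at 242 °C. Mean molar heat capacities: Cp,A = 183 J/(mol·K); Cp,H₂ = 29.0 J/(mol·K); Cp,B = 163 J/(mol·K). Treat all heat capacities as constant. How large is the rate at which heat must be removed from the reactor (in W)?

Q_out = 347000 W

Extent of reaction ξ = 0.762 × 185 = 140.97 mol/min
Reaction term: ξ·ΔH°_rxn = 140.97 × -160 = -22555 kJ/min
Sensible, feed 160→25 °C: -5294.7 kJ/min
Outlet flows (mol/min): A 44.03, H₂ 44.03, B 140.97
Sensible, products 25→242 °C: 7011.8 kJ/min
Q = ΔH = -20838 kJ/min = -347.3 kW
Heat removed = 347300 W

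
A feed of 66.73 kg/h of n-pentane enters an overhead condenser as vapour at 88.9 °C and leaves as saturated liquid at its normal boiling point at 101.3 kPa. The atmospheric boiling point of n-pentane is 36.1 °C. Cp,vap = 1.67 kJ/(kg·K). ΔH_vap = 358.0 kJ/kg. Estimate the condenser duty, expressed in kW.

Q_c = 8.27 kW

vapour 88.9→36.1 °C: -88.176 kJ/kg
condensation at 36.1 °C: -358 kJ/kg
Δh = -88.176 + -358 = -446.18 kJ/kg
Q = ṁ·Δh = 66.73 kg/h × -446.18 kJ/kg = -29773 kJ/h
|Q| = 8.2704 kW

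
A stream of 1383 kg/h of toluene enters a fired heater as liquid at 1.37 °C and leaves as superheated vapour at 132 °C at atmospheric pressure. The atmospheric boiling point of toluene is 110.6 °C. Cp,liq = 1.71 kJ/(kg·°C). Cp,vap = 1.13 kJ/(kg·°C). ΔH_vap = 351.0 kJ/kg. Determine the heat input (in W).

Q = 216000 W

liquid 1.37→110.6 °C: 186.78 kJ/kg
vaporisation at 110.6 °C: 351 kJ/kg
vapour 110.6→132 °C: 24.182 kJ/kg
Δh = 186.78 + 351 + 24.182 = 561.97 kJ/kg
Q = ṁ·Δh = 1383 kg/h × 561.97 kJ/kg = 777200 kJ/h
|Q| = 215.89 kW = 215890 W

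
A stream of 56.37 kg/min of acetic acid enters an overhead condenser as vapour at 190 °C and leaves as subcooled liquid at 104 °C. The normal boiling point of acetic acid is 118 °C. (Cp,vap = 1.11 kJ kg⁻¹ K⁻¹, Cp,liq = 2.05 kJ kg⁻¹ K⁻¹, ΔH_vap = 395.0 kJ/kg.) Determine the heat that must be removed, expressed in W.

Q_c = 473000 W

vapour 190→118 °C: -79.92 kJ/kg
condensation at 118 °C: -395 kJ/kg
liquid 118→104 °C: -28.7 kJ/kg
Δh = -79.92 + -395 + -28.7 = -503.62 kJ/kg
Q = ṁ·Δh = 56.37 kg/min × -503.62 kJ/kg = -28389 kJ/min
|Q| = 473.15 kW = 473150 W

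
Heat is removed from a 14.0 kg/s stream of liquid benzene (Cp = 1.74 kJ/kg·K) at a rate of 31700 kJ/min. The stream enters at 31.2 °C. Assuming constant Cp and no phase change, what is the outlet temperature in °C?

T_out = 9.51 °C

Q = 31700 kJ/min = 528.33 kJ/s
ΔT = Q/(ṁ·Cp) = 528.33/(14.0×1.74) = 21.689 K
T_out = 31.2 − 21.689 = 9.5114 °C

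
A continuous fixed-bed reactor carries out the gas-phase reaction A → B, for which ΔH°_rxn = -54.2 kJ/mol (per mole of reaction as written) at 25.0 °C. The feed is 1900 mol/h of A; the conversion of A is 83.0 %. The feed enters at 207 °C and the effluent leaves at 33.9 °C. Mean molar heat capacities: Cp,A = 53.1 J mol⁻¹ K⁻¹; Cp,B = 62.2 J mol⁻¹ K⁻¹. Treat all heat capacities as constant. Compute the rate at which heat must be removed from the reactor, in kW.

Q_out = 28.6 kW

Extent of reaction ξ = 0.830 × 1900 = 1577 mol/h
Reaction term: ξ·ΔH°_rxn = 1577 × -54.2 = -85473 kJ/h
Sensible, feed 207→25 °C: -18362 kJ/h
Outlet flows (mol/h): A 323, B 1577
Sensible, products 25→33.9 °C: 1025.6 kJ/h
Q = ΔH = -102810 kJ/h = -28.558 kW
Heat removed = 28.558 kW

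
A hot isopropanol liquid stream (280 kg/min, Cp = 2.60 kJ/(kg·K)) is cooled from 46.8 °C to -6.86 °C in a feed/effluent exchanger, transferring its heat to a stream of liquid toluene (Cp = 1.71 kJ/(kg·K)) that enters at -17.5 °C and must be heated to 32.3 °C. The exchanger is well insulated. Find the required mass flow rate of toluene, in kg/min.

Heat released by hot stream: Q = 280 × 2.60 × (46.8 − -6.86) = 39064 kJ/min
Energy balance on cold side (adiabatic exchanger): Q = ṁ_c·Cp_c·(T_c,out − T_c,in)
ṁ_c = 39064 / [1.71 × (32.3 − -17.5)] = 458.73 kg/min

ṁ_c = 459 kg/min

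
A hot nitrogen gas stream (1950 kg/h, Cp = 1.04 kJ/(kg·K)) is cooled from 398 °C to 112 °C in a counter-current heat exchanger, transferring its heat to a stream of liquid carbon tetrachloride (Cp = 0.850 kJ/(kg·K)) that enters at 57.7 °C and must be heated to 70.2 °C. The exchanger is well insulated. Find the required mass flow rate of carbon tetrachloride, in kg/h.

ṁ_c = 54600 kg/h

Heat released by hot stream: Q = 1950 × 1.04 × (398 − 112) = 580010 kJ/h
Energy balance on cold side (adiabatic exchanger): Q = ṁ_c·Cp_c·(T_c,out − T_c,in)
ṁ_c = 580010 / [0.850 × (70.2 − 57.7)] = 54589 kg/h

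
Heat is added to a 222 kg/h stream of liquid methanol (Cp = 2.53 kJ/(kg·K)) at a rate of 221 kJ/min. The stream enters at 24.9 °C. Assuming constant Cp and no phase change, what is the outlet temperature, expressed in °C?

Q = 221 kJ/min = 13260 kJ/h
ΔT = Q/(ṁ·Cp) = 13260/(222×2.53) = 23.609 K
T_out = 24.9 + 23.609 = 48.509 °C

T_out = 48.5 °C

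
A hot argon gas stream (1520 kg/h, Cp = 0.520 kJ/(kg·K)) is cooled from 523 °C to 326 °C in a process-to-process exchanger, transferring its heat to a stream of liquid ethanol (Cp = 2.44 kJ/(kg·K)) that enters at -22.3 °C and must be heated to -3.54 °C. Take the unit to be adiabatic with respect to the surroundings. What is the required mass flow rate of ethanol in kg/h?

ṁ_c = 3400 kg/h

Heat released by hot stream: Q = 1520 × 0.520 × (523 − 326) = 155710 kJ/h
Energy balance on cold side (adiabatic exchanger): Q = ṁ_c·Cp_c·(T_c,out − T_c,in)
ṁ_c = 155710 / [2.44 × (-3.54 − -22.3)] = 3401.7 kg/h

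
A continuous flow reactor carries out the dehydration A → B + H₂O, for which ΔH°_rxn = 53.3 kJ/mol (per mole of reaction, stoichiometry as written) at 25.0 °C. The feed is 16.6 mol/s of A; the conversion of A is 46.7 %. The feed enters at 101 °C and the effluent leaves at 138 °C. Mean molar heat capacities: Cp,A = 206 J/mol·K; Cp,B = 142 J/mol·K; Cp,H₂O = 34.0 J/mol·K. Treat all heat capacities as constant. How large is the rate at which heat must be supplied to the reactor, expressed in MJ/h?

Q_in = 1850 MJ/h

Extent of reaction ξ = 0.467 × 16.6 = 7.7522 mol/s
Reaction term: ξ·ΔH°_rxn = 7.7522 × 53.3 = 413.19 kJ/s
Sensible, feed 101→25 °C: -259.89 kJ/s
Outlet flows (mol/s): A 8.8478, B 7.7522, H₂O 7.7522
Sensible, products 25→138 °C: 360.13 kJ/s
Q = ΔH = 513.44 kJ/s = 513.44 kW
Heat supplied = 1848.4 MJ/h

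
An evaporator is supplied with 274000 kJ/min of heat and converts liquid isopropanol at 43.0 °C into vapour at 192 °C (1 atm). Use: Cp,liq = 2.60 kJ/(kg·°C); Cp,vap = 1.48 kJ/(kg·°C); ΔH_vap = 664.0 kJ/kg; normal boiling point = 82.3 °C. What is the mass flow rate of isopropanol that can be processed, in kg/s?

Δh = 2.60×(82.3−43.0) + 664.0 + 1.48×(192−82.3) = 928.54 kJ/kg
Q = 274000 kJ/min = 4566.7 kJ/s = 4566.7 kJ/s
ṁ = Q/Δh = 4566.7 / 928.54 = 4.9181 kg/s

ṁ = 4.92 kg/s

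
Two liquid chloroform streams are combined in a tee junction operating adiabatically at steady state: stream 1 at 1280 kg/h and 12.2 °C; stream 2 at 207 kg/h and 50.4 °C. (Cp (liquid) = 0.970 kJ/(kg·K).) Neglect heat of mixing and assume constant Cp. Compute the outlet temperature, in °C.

T_out = 17.5 °C

Energy balance with Q = 0: Σ ṁᵢCp,ᵢ(T_out − Tᵢ) = 0
Σ ṁᵢCp,ᵢTᵢ = 1280×0.970×12.2 + 207×0.970×50.4 = 25267
Σ ṁᵢCp,ᵢ = 1280×0.970 + 207×0.970 = 1442.4
T_out = 25267 / 1442.4 = 17.518 °C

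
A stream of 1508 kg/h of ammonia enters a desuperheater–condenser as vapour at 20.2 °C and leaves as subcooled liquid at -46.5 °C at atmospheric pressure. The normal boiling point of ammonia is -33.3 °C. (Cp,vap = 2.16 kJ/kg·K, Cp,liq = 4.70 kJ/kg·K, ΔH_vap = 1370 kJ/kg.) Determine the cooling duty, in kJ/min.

Q_c = 38900 kJ/min

vapour 20.2→-33.3 °C: -115.56 kJ/kg
condensation at -33.3 °C: -1370 kJ/kg
liquid -33.3→-46.5 °C: -62.04 kJ/kg
Δh = -115.56 + -1370 + -62.04 = -1547.6 kJ/kg
Q = ṁ·Δh = 1508 kg/h × -1547.6 kJ/kg = -2.3338e+06 kJ/h
|Q| = 648.27 kW = 38896 kJ/min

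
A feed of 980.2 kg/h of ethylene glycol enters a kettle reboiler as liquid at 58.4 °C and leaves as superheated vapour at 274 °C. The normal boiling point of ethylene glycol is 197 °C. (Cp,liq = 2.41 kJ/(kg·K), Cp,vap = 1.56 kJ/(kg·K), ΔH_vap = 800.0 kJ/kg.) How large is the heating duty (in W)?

Q = 341000 W

liquid 58.4→197 °C: 334.03 kJ/kg
vaporisation at 197 °C: 800 kJ/kg
vapour 197→274 °C: 120.12 kJ/kg
Δh = 334.03 + 800 + 120.12 = 1254.1 kJ/kg
Q = ṁ·Δh = 980.2 kg/h × 1254.1 kJ/kg = 1.2293e+06 kJ/h
|Q| = 341.48 kW = 341480 W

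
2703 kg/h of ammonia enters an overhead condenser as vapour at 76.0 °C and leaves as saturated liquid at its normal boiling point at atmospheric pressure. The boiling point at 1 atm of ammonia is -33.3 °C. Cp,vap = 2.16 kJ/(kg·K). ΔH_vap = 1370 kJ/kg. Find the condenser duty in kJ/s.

vapour 76.0→-33.3 °C: -236.09 kJ/kg
condensation at -33.3 °C: -1370 kJ/kg
Δh = -236.09 + -1370 = -1606.1 kJ/kg
Q = ṁ·Δh = 2703 kg/h × -1606.1 kJ/kg = -4.3413e+06 kJ/h
|Q| = 1205.9 kW

Q_c = 1210 kJ/s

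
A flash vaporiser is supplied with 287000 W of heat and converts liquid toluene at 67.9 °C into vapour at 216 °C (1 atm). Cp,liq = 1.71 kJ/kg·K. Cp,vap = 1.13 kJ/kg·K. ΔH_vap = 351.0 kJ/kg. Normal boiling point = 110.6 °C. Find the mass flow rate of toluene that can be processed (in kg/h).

Δh = 1.71×(110.6−67.9) + 351.0 + 1.13×(216−110.6) = 543.12 kJ/kg
Q = 287000 W = 287 kJ/s = 1.0332e+06 kJ/h
ṁ = Q/Δh = 1.0332e+06 / 543.12 = 1902.3 kg/h

ṁ = 1900 kg/h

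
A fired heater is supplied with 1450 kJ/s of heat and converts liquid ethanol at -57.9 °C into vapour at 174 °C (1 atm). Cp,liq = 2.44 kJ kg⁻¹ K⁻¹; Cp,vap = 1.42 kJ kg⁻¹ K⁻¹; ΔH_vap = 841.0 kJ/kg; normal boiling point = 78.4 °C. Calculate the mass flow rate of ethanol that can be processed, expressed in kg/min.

ṁ = 66.4 kg/min

Δh = 2.44×(78.4−-57.9) + 841.0 + 1.42×(174−78.4) = 1309.3 kJ/kg
Q = 1450 kJ/s = 1450 kJ/s = 87000 kJ/min
ṁ = Q/Δh = 87000 / 1309.3 = 66.447 kg/min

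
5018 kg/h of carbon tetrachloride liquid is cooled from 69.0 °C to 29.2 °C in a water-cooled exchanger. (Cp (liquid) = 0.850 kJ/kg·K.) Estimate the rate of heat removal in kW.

Q_c = 47.2 kW

Q = ṁ·Cp·ΔT = 5018 × 0.850 × (29.2 − 69.0) = -169760 kJ/h
Converting: 169760 / 3600 s = 47.155 kW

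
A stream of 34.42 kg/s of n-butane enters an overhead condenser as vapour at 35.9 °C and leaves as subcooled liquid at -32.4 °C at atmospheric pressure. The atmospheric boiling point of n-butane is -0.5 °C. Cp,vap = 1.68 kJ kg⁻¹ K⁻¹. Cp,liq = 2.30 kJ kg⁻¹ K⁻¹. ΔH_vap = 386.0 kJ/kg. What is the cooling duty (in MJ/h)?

vapour 35.9→-0.5 °C: -61.152 kJ/kg
condensation at -0.5 °C: -386 kJ/kg
liquid -0.5→-32.4 °C: -73.37 kJ/kg
Δh = -61.152 + -386 + -73.37 = -520.52 kJ/kg
Q = ṁ·Δh = 34.42 kg/s × -520.52 kJ/kg = -17916 kJ/s
|Q| = 17916 kW = 64499 MJ/h

Q_c = 64500 MJ/h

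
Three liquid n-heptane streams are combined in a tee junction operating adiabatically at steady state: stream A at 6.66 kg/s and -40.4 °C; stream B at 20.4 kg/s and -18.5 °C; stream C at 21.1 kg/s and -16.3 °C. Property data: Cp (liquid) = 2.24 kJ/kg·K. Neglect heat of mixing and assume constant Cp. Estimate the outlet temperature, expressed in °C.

T_out = -20.6 °C

No heat crosses the boundary, so H_out = H_in.
Σ ṁᵢCp,ᵢTᵢ = 6.66×2.24×-40.4 + 20.4×2.24×-18.5 + 21.1×2.24×-16.3 = -2218.5
Σ ṁᵢCp,ᵢ = 6.66×2.24 + 20.4×2.24 + 21.1×2.24 = 107.88
T_out = -2218.5 / 107.88 = -20.565 °C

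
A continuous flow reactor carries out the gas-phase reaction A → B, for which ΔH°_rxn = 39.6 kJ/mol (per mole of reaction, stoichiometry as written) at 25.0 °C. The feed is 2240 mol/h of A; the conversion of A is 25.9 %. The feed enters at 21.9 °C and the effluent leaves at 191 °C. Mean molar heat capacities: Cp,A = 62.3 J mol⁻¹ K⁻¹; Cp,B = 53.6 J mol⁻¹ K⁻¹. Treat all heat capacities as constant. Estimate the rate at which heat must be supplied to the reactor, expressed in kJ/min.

Q_in = 762 kJ/min

Extent of reaction ξ = 0.259 × 2240 = 580.16 mol/h
Reaction term: ξ·ΔH°_rxn = 580.16 × 39.6 = 22974 kJ/h
Sensible, feed 21.9→25 °C: 432.61 kJ/h
Outlet flows (mol/h): A 1659.8, B 580.16
Sensible, products 25→191 °C: 22328 kJ/h
Q = ΔH = 45735 kJ/h = 12.704 kW
Heat supplied = 762.25 kJ/min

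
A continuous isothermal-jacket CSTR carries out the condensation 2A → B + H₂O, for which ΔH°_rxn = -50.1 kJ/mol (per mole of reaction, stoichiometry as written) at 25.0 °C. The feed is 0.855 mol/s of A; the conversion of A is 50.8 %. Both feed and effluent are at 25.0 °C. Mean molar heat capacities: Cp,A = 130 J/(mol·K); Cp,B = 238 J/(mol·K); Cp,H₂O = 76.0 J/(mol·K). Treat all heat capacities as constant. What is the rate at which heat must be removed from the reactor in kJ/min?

Q_out = 653 kJ/min

Extent of reaction ξ = 0.508 × 0.855 / 2 = 0.21717 mol/s
Reaction term: ξ·ΔH°_rxn = 0.21717 × -50.1 = -10.88 kJ/s
Q = ΔH = -10.88 kJ/s = -10.88 kW
Heat removed = 652.81 kJ/min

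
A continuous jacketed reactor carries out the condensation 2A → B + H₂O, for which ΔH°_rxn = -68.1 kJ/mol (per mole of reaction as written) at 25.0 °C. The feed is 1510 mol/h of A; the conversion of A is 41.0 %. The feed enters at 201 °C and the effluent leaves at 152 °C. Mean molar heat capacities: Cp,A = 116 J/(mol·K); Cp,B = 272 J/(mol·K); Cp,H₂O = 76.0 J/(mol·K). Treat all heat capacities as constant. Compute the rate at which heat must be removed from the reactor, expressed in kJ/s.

Q_out = 6.97 kJ/s

Extent of reaction ξ = 0.410 × 1510 / 2 = 309.55 mol/h
Reaction term: ξ·ΔH°_rxn = 309.55 × -68.1 = -21080 kJ/h
Sensible, feed 201→25 °C: -30828 kJ/h
Outlet flows (mol/h): A 890.9, B 309.55, H₂O 309.55
Sensible, products 25→152 °C: 26806 kJ/h
Q = ΔH = -25103 kJ/h = -6.973 kW
Heat removed = 6.973 kJ/s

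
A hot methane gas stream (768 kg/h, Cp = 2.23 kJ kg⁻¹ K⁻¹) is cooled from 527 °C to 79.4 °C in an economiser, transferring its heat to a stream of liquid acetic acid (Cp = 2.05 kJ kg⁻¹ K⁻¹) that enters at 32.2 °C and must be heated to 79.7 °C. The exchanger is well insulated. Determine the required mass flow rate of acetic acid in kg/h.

ṁ_c = 7870 kg/h

Heat released by hot stream: Q = 768 × 2.23 × (527 − 79.4) = 766580 kJ/h
Energy balance on cold side (adiabatic exchanger): Q = ṁ_c·Cp_c·(T_c,out − T_c,in)
ṁ_c = 766580 / [2.05 × (79.7 − 32.2)] = 7872.4 kg/h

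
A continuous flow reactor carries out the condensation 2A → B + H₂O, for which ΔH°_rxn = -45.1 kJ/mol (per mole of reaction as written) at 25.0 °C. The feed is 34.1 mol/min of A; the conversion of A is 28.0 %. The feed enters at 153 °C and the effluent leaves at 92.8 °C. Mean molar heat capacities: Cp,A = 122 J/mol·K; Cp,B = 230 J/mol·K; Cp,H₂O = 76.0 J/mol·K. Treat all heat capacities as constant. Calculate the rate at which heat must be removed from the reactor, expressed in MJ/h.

Extent of reaction ξ = 0.280 × 34.1 / 2 = 4.774 mol/min
Reaction term: ξ·ΔH°_rxn = 4.774 × -45.1 = -215.31 kJ/min
Sensible, feed 153→25 °C: -532.51 kJ/min
Outlet flows (mol/min): A 24.552, B 4.774, H₂O 4.774
Sensible, products 25→92.8 °C: 302.13 kJ/min
Q = ΔH = -445.68 kJ/min = -7.4281 kW
Heat removed = 26.741 MJ/h

Q_out = 26.7 MJ/h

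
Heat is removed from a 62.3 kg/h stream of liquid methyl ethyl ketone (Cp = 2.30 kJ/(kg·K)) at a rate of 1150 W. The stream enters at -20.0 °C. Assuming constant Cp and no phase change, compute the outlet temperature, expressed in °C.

Q = 1150 W = 4140 kJ/h
ΔT = Q/(ṁ·Cp) = 4140/(62.3×2.30) = 28.892 K
T_out = -20.0 − 28.892 = -48.892 °C

T_out = -48.9 °C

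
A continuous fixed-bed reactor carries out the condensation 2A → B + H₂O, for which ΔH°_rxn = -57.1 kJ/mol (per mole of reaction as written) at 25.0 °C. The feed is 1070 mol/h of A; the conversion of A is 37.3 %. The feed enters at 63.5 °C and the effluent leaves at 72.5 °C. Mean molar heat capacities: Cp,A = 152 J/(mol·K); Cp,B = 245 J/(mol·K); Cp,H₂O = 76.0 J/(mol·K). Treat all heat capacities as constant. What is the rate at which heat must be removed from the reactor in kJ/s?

Extent of reaction ξ = 0.373 × 1070 / 2 = 199.56 mol/h
Reaction term: ξ·ΔH°_rxn = 199.56 × -57.1 = -11395 kJ/h
Sensible, feed 63.5→25 °C: -6261.6 kJ/h
Outlet flows (mol/h): A 670.89, B 199.56, H₂O 199.56
Sensible, products 25→72.5 °C: 7886.5 kJ/h
Q = ΔH = -9769.7 kJ/h = -2.7138 kW
Heat removed = 2.7138 kJ/s

Q_out = 2.71 kJ/s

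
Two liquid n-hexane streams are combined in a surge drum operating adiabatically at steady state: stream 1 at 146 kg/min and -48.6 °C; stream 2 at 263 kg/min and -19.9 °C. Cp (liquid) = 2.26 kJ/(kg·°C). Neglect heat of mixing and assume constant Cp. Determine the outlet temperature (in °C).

T_out = -30.1 °C

Adiabatic, steady state ⇒ Σ ṁᵢCp,ᵢ(T_out − Tᵢ) = 0
Σ ṁᵢCp,ᵢTᵢ = 146×2.26×-48.6 + 263×2.26×-19.9 = -27864
Σ ṁᵢCp,ᵢ = 146×2.26 + 263×2.26 = 924.34
T_out = -27864 / 924.34 = -30.145 °C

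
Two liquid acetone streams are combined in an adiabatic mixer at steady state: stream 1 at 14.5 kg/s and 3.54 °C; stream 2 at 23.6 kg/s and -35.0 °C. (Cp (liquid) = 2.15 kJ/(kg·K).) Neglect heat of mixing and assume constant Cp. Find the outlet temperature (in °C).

Adiabatic, steady state ⇒ Σ ṁᵢCp,ᵢ(T_out − Tᵢ) = 0
Σ ṁᵢCp,ᵢTᵢ = 14.5×2.15×3.54 + 23.6×2.15×-35.0 = -1665.5
Σ ṁᵢCp,ᵢ = 14.5×2.15 + 23.6×2.15 = 81.915
T_out = -1665.5 / 81.915 = -20.333 °C

T_out = -20.3 °C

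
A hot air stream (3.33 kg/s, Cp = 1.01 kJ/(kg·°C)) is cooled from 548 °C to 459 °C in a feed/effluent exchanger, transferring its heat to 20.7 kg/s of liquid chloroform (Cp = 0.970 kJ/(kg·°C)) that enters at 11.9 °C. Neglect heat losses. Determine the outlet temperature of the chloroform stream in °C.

Heat released by hot stream: Q = 3.33 × 1.01 × (548 − 459) = 299.33 kJ/s
Energy balance on cold side (adiabatic exchanger): Q = ṁ_c·Cp_c·(T_c,out − T_c,in)
T_c,out = 11.9 + 299.33/(20.7 × 0.970) = 26.808 °C

T_c,out = 26.8 °C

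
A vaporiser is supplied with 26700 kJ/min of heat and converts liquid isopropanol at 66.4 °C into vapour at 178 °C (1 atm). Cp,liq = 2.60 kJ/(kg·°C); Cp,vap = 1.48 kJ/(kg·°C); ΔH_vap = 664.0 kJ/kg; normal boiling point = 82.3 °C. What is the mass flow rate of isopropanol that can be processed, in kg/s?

Δh = 2.60×(82.3−66.4) + 664.0 + 1.48×(178−82.3) = 846.98 kJ/kg
Q = 26700 kJ/min = 445 kJ/s = 445 kJ/s
ṁ = Q/Δh = 445 / 846.98 = 0.5254 kg/s

ṁ = 0.525 kg/s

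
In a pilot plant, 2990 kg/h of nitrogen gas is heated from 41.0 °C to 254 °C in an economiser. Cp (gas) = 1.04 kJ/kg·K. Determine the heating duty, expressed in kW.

Q = 184 kW

Q = ṁ·Cp·ΔT = 2990 × 1.04 × (254 − 41.0) = 662340 kJ/h
Converting: 662340 / 3600 s = 183.98 kW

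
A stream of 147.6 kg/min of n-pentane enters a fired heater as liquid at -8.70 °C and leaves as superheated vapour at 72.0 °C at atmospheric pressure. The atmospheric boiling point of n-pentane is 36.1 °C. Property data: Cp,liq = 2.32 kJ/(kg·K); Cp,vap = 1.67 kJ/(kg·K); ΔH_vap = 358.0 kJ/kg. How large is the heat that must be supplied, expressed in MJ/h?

liquid -8.70→36.1 °C: 103.94 kJ/kg
vaporisation at 36.1 °C: 358 kJ/kg
vapour 36.1→72.0 °C: 59.953 kJ/kg
Δh = 103.94 + 358 + 59.953 = 521.89 kJ/kg
Q = ṁ·Δh = 147.6 kg/min × 521.89 kJ/kg = 77031 kJ/min
|Q| = 1283.8 kW = 4621.8 MJ/h

Q = 4620 MJ/h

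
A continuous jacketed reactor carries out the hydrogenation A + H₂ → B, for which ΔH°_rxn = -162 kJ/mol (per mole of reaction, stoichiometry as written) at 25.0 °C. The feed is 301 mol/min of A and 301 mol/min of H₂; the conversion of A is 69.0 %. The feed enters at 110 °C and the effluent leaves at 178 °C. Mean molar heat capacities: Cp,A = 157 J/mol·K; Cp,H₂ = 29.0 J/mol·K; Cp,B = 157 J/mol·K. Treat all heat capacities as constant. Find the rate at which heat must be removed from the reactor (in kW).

Q_out = 513 kW

Extent of reaction ξ = 0.690 × 301 = 207.69 mol/min
Reaction term: ξ·ΔH°_rxn = 207.69 × -162 = -33646 kJ/min
Sensible, feed 110→25 °C: -4758.8 kJ/min
Outlet flows (mol/min): A 93.31, H₂ 93.31, B 207.69
Sensible, products 25→178 °C: 7644.3 kJ/min
Q = ΔH = -30760 kJ/min = -512.67 kW
Heat removed = 512.67 kW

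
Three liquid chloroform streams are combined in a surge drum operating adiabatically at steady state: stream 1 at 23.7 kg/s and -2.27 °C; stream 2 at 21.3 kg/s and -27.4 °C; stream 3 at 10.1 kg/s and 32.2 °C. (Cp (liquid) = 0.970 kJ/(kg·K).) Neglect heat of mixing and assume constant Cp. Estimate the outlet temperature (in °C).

No heat crosses the boundary, so H_out = H_in.
T_out = Σ ṁᵢCp,ᵢTᵢ / Σ ṁᵢCp,ᵢ
      = -302.83 / 53.447 = -5.666 °C

T_out = -5.67 °C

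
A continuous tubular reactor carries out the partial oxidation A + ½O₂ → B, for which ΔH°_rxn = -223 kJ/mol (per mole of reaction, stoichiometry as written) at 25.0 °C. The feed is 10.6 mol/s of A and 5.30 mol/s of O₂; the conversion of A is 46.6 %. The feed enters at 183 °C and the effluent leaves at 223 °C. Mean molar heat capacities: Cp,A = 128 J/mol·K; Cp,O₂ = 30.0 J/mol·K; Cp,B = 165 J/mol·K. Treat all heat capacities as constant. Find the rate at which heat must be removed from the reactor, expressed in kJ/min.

Extent of reaction ξ = 0.466 × 10.6 = 4.9396 mol/s
Reaction term: ξ·ΔH°_rxn = 4.9396 × -223 = -1101.5 kJ/s
Sensible, feed 183→25 °C: -239.5 kJ/s
Outlet flows (mol/s): A 5.6604, O₂ 2.8302, B 4.9396
Sensible, products 25→223 °C: 321.65 kJ/s
Q = ΔH = -1019.4 kJ/s = -1019.4 kW
Heat removed = 61163 kJ/min

Q_out = 61200 kJ/min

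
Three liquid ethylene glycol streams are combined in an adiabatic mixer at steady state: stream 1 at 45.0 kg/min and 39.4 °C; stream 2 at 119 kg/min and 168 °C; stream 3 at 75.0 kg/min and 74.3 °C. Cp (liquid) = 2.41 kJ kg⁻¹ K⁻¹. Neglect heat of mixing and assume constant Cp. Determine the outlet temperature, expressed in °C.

T_out = 114 °C

Energy balance with Q = 0: Σ ṁᵢCp,ᵢ(T_out − Tᵢ) = 0
T_out = Σ ṁᵢCp,ᵢTᵢ / Σ ṁᵢCp,ᵢ
      = 65883 / 575.99 = 114.38 °C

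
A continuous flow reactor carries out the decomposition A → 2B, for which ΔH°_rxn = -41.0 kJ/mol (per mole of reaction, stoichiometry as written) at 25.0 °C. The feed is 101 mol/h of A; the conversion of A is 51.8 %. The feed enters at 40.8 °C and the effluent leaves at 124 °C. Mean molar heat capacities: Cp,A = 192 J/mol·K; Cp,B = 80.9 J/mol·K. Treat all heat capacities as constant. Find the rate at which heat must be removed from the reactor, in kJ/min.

Extent of reaction ξ = 0.518 × 101 = 52.318 mol/h
Reaction term: ξ·ΔH°_rxn = 52.318 × -41.0 = -2145 kJ/h
Sensible, feed 40.8→25 °C: -306.39 kJ/h
Outlet flows (mol/h): A 48.682, B 104.64
Sensible, products 25→124 °C: 1763.4 kJ/h
Q = ΔH = -688.04 kJ/h = -0.19112 kW
Heat removed = 11.467 kJ/min

Q_out = 11.5 kJ/min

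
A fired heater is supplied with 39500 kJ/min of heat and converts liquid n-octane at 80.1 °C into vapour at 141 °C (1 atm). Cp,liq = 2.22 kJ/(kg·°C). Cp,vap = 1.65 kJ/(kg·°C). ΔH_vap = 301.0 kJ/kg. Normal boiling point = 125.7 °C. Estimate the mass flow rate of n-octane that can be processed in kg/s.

Δh = 2.22×(125.7−80.1) + 301.0 + 1.65×(141−125.7) = 427.48 kJ/kg
Q = 39500 kJ/min = 658.33 kJ/s = 658.33 kJ/s
ṁ = Q/Δh = 658.33 / 427.48 = 1.54 kg/s

ṁ = 1.54 kg/s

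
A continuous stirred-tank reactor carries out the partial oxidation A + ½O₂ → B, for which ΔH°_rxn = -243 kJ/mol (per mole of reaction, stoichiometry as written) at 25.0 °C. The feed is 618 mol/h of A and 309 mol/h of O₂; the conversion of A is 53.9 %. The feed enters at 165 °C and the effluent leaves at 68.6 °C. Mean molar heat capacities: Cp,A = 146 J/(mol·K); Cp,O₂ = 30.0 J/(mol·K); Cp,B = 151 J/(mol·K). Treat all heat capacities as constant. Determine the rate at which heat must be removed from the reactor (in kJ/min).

Extent of reaction ξ = 0.539 × 618 = 333.1 mol/h
Reaction term: ξ·ΔH°_rxn = 333.1 × -243 = -80944 kJ/h
Sensible, feed 165→25 °C: -13930 kJ/h
Outlet flows (mol/h): A 284.9, O₂ 142.45, B 333.1
Sensible, products 25→68.6 °C: 4192.9 kJ/h
Q = ΔH = -90681 kJ/h = -25.189 kW
Heat removed = 1511.3 kJ/min

Q_out = 1510 kJ/min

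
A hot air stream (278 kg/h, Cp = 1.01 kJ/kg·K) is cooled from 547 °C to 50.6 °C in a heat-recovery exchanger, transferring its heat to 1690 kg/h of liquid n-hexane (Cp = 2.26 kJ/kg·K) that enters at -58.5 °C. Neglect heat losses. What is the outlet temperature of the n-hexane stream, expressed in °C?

T_c,out = -22.0 °C

Heat released by hot stream: Q = 278 × 1.01 × (547 − 50.6) = 139380 kJ/h
Energy balance on cold side (adiabatic exchanger): Q = ṁ_c·Cp_c·(T_c,out − T_c,in)
T_c,out = -58.5 + 139380/(1690 × 2.26) = -22.008 °C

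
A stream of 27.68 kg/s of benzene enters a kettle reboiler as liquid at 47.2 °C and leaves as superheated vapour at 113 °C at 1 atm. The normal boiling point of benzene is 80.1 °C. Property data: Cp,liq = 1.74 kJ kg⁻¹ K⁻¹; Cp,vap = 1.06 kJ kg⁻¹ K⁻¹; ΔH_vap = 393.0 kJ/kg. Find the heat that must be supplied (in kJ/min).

liquid 47.2→80.1 °C: 57.246 kJ/kg
vaporisation at 80.1 °C: 393 kJ/kg
vapour 80.1→113 °C: 34.874 kJ/kg
Δh = 57.246 + 393 + 34.874 = 485.12 kJ/kg
Q = ṁ·Δh = 27.68 kg/s × 485.12 kJ/kg = 13428 kJ/s
|Q| = 13428 kW = 805690 kJ/min

Q = 806000 kJ/min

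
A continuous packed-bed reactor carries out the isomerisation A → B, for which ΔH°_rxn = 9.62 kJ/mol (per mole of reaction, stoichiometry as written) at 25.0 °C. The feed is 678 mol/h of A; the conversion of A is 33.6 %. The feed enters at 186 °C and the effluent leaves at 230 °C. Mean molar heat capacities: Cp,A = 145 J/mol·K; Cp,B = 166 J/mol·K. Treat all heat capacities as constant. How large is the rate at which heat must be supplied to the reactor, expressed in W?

Q_in = 2080 W

Extent of reaction ξ = 0.336 × 678 = 227.81 mol/h
Reaction term: ξ·ΔH°_rxn = 227.81 × 9.62 = 2191.5 kJ/h
Sensible, feed 186→25 °C: -15828 kJ/h
Outlet flows (mol/h): A 450.19, B 227.81
Sensible, products 25→230 °C: 21134 kJ/h
Q = ΔH = 7497.9 kJ/h = 2.0827 kW
Heat supplied = 2082.7 W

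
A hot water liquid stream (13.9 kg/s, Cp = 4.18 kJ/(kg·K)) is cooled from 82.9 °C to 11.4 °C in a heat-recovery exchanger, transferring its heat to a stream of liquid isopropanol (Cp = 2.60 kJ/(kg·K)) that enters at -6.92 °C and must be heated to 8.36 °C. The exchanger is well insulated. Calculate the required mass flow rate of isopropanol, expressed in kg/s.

Heat released by hot stream: Q = 13.9 × 4.18 × (82.9 − 11.4) = 4154.3 kJ/s
Energy balance on cold side (adiabatic exchanger): Q = ṁ_c·Cp_c·(T_c,out − T_c,in)
ṁ_c = 4154.3 / [2.60 × (8.36 − -6.92)] = 104.57 kg/s

ṁ_c = 105 kg/s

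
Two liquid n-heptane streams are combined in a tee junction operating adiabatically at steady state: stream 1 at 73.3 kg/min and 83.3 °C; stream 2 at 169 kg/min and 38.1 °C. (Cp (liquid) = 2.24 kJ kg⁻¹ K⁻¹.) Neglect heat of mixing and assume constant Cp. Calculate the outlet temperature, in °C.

T_out = 51.8 °C

Energy balance with Q = 0: Σ ṁᵢCp,ᵢ(T_out − Tᵢ) = 0
T_out = Σ ṁᵢCp,ᵢTᵢ / Σ ṁᵢCp,ᵢ
      = 28100 / 542.75 = 51.774 °C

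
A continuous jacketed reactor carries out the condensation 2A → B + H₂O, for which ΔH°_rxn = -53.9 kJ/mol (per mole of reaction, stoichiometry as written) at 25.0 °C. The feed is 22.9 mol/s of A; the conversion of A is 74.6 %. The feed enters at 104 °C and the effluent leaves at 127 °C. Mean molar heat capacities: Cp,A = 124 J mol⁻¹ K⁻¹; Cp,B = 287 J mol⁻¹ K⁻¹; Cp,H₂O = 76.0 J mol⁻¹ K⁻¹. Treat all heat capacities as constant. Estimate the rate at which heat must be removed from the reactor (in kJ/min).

Extent of reaction ξ = 0.746 × 22.9 / 2 = 8.5417 mol/s
Reaction term: ξ·ΔH°_rxn = 8.5417 × -53.9 = -460.4 kJ/s
Sensible, feed 104→25 °C: -224.33 kJ/s
Outlet flows (mol/s): A 5.8166, B 8.5417, H₂O 8.5417
Sensible, products 25→127 °C: 389.83 kJ/s
Q = ΔH = -294.89 kJ/s = -294.89 kW
Heat removed = 17694 kJ/min

Q_out = 17700 kJ/min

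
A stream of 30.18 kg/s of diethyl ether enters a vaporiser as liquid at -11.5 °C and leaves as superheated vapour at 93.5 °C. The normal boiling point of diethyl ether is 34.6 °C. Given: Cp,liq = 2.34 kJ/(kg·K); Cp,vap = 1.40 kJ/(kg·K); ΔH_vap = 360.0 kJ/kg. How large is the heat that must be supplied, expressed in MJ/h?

Q = 59800 MJ/h

liquid -11.5→34.6 °C: 107.87 kJ/kg
vaporisation at 34.6 °C: 360 kJ/kg
vapour 34.6→93.5 °C: 82.46 kJ/kg
Δh = 107.87 + 360 + 82.46 = 550.33 kJ/kg
Q = ṁ·Δh = 30.18 kg/s × 550.33 kJ/kg = 16609 kJ/s
|Q| = 16609 kW = 59793 MJ/h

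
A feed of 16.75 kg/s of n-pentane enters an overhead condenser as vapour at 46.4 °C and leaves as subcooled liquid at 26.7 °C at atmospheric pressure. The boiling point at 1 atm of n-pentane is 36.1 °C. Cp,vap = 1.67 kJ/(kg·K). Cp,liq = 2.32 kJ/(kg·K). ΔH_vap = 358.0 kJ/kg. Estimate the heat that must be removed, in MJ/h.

vapour 46.4→36.1 °C: -17.201 kJ/kg
condensation at 36.1 °C: -358 kJ/kg
liquid 36.1→26.7 °C: -21.808 kJ/kg
Δh = -17.201 + -358 + -21.808 = -397.01 kJ/kg
Q = ṁ·Δh = 16.75 kg/s × -397.01 kJ/kg = -6649.9 kJ/s
|Q| = 6649.9 kW = 23940 MJ/h

Q_c = 23900 MJ/h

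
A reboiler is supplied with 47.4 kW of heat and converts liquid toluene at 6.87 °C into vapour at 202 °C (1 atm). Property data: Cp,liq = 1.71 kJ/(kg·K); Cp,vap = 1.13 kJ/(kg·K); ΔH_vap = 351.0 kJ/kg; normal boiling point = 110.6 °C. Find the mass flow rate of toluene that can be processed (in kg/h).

ṁ = 270 kg/h

Δh = 1.71×(110.6−6.87) + 351.0 + 1.13×(202−110.6) = 631.66 kJ/kg
Q = 47.4 kW = 47.4 kJ/s = 170640 kJ/h
ṁ = Q/Δh = 170640 / 631.66 = 270.15 kg/h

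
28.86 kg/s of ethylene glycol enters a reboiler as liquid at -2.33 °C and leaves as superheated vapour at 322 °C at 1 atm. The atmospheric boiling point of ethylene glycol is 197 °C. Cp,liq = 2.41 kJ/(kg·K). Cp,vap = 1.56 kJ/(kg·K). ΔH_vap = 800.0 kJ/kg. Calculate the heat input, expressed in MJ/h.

liquid -2.33→197 °C: 480.39 kJ/kg
vaporisation at 197 °C: 800 kJ/kg
vapour 197→322 °C: 195 kJ/kg
Δh = 480.39 + 800 + 195 = 1475.4 kJ/kg
Q = ṁ·Δh = 28.86 kg/s × 1475.4 kJ/kg = 42580 kJ/s
|Q| = 42580 kW = 153290 MJ/h

Q = 153000 MJ/h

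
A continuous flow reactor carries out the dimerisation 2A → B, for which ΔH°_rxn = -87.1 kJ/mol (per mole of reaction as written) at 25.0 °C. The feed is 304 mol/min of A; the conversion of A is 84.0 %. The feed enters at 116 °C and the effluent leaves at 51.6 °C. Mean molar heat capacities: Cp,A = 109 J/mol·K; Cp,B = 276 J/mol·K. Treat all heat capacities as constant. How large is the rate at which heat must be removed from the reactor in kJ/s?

Q_out = 218 kJ/s

Extent of reaction ξ = 0.840 × 304 / 2 = 127.68 mol/min
Reaction term: ξ·ΔH°_rxn = 127.68 × -87.1 = -11121 kJ/min
Sensible, feed 116→25 °C: -3015.4 kJ/min
Outlet flows (mol/min): A 48.64, B 127.68
Sensible, products 25→51.6 °C: 1078.4 kJ/min
Q = ΔH = -13058 kJ/min = -217.63 kW
Heat removed = 217.63 kJ/s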